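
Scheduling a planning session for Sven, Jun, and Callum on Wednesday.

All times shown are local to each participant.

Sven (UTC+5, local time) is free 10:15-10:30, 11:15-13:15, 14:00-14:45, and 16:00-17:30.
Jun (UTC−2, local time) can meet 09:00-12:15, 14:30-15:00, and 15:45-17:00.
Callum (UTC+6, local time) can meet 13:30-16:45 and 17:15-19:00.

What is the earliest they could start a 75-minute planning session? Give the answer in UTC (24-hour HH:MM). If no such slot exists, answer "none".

Sven → UTC: 05:15–05:30, 06:15–08:15, 09:00–09:45, 11:00–12:30.
Jun → UTC: 11:00–14:15, 16:30–17:00, 17:45–19:00.
Callum → UTC: 07:30–10:45, 11:15–13:00.
Sven ∩ Jun: 11:00–12:30.
Sven ∩ Jun ∩ Callum: 11:15–12:30.
Windows ≥ 75 min: 11:15–12:30.
Earliest such window starts at 11:15.

11:15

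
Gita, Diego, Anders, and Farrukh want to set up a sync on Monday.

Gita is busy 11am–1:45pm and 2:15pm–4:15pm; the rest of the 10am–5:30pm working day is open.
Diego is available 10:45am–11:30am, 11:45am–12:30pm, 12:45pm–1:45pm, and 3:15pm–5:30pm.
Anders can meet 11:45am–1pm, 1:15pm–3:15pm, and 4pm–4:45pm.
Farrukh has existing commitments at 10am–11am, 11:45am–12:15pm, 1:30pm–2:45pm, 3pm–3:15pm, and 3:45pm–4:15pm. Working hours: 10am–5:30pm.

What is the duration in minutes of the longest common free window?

30 minutes

Gita free within 10:00–17:30: 10:00–11:00, 13:45–14:15, 16:15–17:30.
Farrukh free within 10:00–17:30: 11:00–11:45, 12:15–13:30, 14:45–15:00, 15:15–15:45, 16:15–17:30.
Gita ∩ Diego: 10:45–11:00, 16:15–17:30.
Gita ∩ Diego ∩ Anders: 16:15–16:45.
Gita ∩ Diego ∩ Anders ∩ Farrukh: 16:15–16:45.
Single common window of 30 minutes.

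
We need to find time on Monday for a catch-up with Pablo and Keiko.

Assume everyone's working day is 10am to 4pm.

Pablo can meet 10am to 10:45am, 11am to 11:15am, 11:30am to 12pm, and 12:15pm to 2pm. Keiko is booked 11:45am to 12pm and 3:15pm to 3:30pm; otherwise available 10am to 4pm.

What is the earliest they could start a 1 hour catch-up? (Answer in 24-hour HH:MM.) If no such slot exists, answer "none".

Keiko free within 10:00–16:00: 10:00–11:45, 12:00–15:15, 15:30–16:00.
Pablo ∩ Keiko: 10:00–10:45, 11:00–11:15, 11:30–11:45, 12:15–14:00.
Windows ≥ 60 min: 12:15–14:00.
Earliest such window starts at 12:15.

12:15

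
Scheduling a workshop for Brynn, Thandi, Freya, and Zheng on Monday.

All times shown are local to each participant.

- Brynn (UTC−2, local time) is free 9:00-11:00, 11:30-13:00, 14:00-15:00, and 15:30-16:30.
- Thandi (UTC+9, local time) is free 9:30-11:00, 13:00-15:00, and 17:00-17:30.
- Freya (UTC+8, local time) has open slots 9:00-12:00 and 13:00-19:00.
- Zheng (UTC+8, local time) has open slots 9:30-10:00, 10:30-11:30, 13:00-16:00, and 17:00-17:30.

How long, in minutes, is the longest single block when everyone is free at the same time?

0 minutes

Brynn → UTC: 11:00–13:00, 13:30–15:00, 16:00–17:00, 17:30–18:30.
Thandi → UTC: 00:30–02:00, 04:00–06:00, 08:00–08:30.
Freya → UTC: 01:00–04:00, 05:00–11:00.
Zheng → UTC: 01:30–02:00, 02:30–03:30, 05:00–08:00, 09:00–09:30.
Brynn ∩ Thandi: (none).
Brynn ∩ Thandi ∩ Freya: (none).
Brynn ∩ Thandi ∩ Freya ∩ Zheng: (none).
No common window.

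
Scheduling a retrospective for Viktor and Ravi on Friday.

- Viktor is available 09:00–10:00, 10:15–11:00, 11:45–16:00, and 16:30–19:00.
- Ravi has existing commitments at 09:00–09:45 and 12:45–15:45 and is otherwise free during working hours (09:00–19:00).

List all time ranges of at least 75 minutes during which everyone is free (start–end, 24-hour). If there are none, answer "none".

Ravi free within 09:00–19:00: 09:45–12:45, 15:45–19:00.
Viktor ∩ Ravi: 09:45–10:00, 10:15–11:00, 11:45–12:45, 15:45–16:00, 16:30–19:00.
Windows ≥ 75 min: 16:30–19:00.

16:30–19:00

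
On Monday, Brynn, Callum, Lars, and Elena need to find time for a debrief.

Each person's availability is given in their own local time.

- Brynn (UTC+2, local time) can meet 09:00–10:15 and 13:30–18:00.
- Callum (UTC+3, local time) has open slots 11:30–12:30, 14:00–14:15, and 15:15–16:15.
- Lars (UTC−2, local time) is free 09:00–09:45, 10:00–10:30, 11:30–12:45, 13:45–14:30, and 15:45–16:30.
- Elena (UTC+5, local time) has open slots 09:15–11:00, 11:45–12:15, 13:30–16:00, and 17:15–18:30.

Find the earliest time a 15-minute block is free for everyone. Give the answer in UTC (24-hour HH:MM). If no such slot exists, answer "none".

12:15

Brynn → UTC: 07:00–08:15, 11:30–16:00.
Callum → UTC: 08:30–09:30, 11:00–11:15, 12:15–13:15.
Lars → UTC: 11:00–11:45, 12:00–12:30, 13:30–14:45, 15:45–16:30, 17:45–18:30.
Elena → UTC: 04:15–06:00, 06:45–07:15, 08:30–11:00, 12:15–13:30.
Brynn ∩ Callum: 12:15–13:15.
Brynn ∩ Callum ∩ Lars: 12:15–12:30.
Brynn ∩ Callum ∩ Lars ∩ Elena: 12:15–12:30.
Windows ≥ 15 min: 12:15–12:30.
Earliest such window starts at 12:15.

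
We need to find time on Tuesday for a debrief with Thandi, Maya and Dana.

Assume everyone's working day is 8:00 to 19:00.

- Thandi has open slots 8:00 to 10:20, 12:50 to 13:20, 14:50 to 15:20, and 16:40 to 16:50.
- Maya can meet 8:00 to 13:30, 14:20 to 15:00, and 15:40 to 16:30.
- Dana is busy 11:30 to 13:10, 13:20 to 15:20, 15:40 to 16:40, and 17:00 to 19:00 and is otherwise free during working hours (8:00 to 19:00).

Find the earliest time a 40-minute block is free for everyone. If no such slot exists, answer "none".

08:00

Dana free within 08:00–19:00: 08:00–11:30, 13:10–13:20, 15:20–15:40, 16:40–17:00.
Thandi ∩ Maya: 08:00–10:20, 12:50–13:20, 14:50–15:00.
Thandi ∩ Maya ∩ Dana: 08:00–10:20, 13:10–13:20.
Windows ≥ 40 min: 08:00–10:20.
Earliest such window starts at 08:00.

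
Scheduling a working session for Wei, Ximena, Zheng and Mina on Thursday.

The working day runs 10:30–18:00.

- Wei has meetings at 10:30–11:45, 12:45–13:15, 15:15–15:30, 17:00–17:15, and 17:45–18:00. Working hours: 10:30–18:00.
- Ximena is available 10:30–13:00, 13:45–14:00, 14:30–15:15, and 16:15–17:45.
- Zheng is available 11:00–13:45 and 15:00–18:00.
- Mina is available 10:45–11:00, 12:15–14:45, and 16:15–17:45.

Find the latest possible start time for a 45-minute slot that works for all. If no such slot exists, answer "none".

Wei free within 10:30–18:00: 11:45–12:45, 13:15–15:15, 15:30–17:00, 17:15–17:45.
Wei ∩ Ximena: 11:45–12:45, 13:45–14:00, 14:30–15:15, 16:15–17:00, 17:15–17:45.
Wei ∩ Ximena ∩ Zheng: 11:45–12:45, 15:00–15:15, 16:15–17:00, 17:15–17:45.
Wei ∩ Ximena ∩ Zheng ∩ Mina: 12:15–12:45, 16:15–17:00, 17:15–17:45.
Windows ≥ 45 min: 16:15–17:00.
Latest start in the last window 16:15–17:00 is 17:00 − 45 min = 16:15.

16:15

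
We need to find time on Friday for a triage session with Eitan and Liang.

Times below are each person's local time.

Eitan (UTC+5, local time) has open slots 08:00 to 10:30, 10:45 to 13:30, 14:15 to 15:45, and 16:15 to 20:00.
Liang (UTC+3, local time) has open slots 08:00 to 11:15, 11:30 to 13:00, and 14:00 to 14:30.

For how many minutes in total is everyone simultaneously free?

240 minutes

Eitan → UTC: 03:00–05:30, 05:45–08:30, 09:15–10:45, 11:15–15:00.
Liang → UTC: 05:00–08:15, 08:30–10:00, 11:00–11:30.
Eitan ∩ Liang: 05:00–05:30, 05:45–08:15, 09:15–10:00, 11:15–11:30.
Total common minutes: 30 + 150 + 45 + 15 = 240.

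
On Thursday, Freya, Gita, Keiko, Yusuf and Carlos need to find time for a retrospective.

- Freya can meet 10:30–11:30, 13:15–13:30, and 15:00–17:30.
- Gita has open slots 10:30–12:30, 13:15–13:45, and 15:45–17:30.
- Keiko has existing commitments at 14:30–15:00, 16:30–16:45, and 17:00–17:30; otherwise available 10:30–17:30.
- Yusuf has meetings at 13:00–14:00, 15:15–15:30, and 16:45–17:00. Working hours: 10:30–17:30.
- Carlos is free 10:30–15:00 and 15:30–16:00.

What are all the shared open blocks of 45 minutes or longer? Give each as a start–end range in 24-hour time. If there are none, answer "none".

10:30–11:30

Keiko free within 10:30–17:30: 10:30–14:30, 15:00–16:30, 16:45–17:00.
Yusuf free within 10:30–17:30: 10:30–13:00, 14:00–15:15, 15:30–16:45, 17:00–17:30.
Freya ∩ Gita: 10:30–11:30, 13:15–13:30, 15:45–17:30.
Freya ∩ Gita ∩ Keiko: 10:30–11:30, 13:15–13:30, 15:45–16:30, 16:45–17:00.
Freya ∩ Gita ∩ Keiko ∩ Yusuf: 10:30–11:30, 15:45–16:30.
Freya ∩ Gita ∩ Keiko ∩ Yusuf ∩ Carlos: 10:30–11:30, 15:45–16:00.
Windows ≥ 45 min: 10:30–11:30.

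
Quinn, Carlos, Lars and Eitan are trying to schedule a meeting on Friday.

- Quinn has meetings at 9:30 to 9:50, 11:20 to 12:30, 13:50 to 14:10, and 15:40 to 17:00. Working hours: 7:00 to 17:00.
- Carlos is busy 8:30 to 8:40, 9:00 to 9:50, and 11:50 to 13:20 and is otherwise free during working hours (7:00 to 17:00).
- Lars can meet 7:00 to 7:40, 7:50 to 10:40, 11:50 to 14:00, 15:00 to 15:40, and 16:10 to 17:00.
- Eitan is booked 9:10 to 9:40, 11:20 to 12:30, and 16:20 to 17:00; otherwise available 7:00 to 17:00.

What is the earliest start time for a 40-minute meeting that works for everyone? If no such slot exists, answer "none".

07:00

Quinn free within 07:00–17:00: 07:00–09:30, 09:50–11:20, 12:30–13:50, 14:10–15:40.
Carlos free within 07:00–17:00: 07:00–08:30, 08:40–09:00, 09:50–11:50, 13:20–17:00.
Eitan free within 07:00–17:00: 07:00–09:10, 09:40–11:20, 12:30–16:20.
Quinn ∩ Carlos: 07:00–08:30, 08:40–09:00, 09:50–11:20, 13:20–13:50, 14:10–15:40.
Quinn ∩ Carlos ∩ Lars: 07:00–07:40, 07:50–08:30, 08:40–09:00, 09:50–10:40, 13:20–13:50, 15:00–15:40.
Quinn ∩ Carlos ∩ Lars ∩ Eitan: 07:00–07:40, 07:50–08:30, 08:40–09:00, 09:50–10:40, 13:20–13:50, 15:00–15:40.
Windows ≥ 40 min: 07:00–07:40, 07:50–08:30, 09:50–10:40, 15:00–15:40.
Earliest such window starts at 07:00.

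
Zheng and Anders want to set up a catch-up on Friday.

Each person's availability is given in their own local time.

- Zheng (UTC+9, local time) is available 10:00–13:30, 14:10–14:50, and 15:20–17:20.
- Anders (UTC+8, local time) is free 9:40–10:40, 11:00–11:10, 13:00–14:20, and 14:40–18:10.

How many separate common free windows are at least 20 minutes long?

3

Zheng → UTC: 01:00–04:30, 05:10–05:50, 06:20–08:20.
Anders → UTC: 01:40–02:40, 03:00–03:10, 05:00–06:20, 06:40–10:10.
Zheng ∩ Anders: 01:40–02:40, 03:00–03:10, 05:10–05:50, 06:40–08:20.
Windows ≥ 20 min: 01:40–02:40, 05:10–05:50, 06:40–08:20.
That's 3 windows.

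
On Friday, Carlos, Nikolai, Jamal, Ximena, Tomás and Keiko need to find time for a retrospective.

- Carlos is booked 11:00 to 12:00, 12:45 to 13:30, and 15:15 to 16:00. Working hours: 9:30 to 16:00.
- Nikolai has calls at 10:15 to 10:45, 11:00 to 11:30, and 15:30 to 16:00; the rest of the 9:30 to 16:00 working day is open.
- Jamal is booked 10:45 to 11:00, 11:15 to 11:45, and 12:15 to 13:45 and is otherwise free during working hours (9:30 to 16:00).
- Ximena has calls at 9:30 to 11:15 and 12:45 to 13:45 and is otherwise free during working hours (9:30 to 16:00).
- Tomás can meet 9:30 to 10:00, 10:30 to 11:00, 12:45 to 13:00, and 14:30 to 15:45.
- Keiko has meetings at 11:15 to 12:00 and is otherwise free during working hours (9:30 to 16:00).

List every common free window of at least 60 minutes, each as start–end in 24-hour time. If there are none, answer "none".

none

Carlos free within 09:30–16:00: 09:30–11:00, 12:00–12:45, 13:30–15:15.
Nikolai free within 09:30–16:00: 09:30–10:15, 10:45–11:00, 11:30–15:30.
Jamal free within 09:30–16:00: 09:30–10:45, 11:00–11:15, 11:45–12:15, 13:45–16:00.
Ximena free within 09:30–16:00: 11:15–12:45, 13:45–16:00.
Keiko free within 09:30–16:00: 09:30–11:15, 12:00–16:00.
Carlos ∩ Nikolai: 09:30–10:15, 10:45–11:00, 12:00–12:45, 13:30–15:15.
Carlos ∩ Nikolai ∩ Jamal: 09:30–10:15, 12:00–12:15, 13:45–15:15.
Carlos ∩ Nikolai ∩ Jamal ∩ Ximena: 12:00–12:15, 13:45–15:15.
Carlos ∩ Nikolai ∩ Jamal ∩ Ximena ∩ Tomás: 14:30–15:15.
Carlos ∩ Nikolai ∩ Jamal ∩ Ximena ∩ Tomás ∩ Keiko: 14:30–15:15.
Windows ≥ 60 min: (none).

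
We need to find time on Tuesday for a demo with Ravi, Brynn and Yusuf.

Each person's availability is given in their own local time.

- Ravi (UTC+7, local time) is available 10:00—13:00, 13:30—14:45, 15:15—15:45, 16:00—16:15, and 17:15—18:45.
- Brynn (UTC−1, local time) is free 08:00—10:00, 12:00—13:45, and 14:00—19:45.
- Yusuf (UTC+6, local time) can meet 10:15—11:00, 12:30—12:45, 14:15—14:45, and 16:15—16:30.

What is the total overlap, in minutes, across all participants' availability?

Ravi → UTC: 03:00–06:00, 06:30–07:45, 08:15–08:45, 09:00–09:15, 10:15–11:45.
Brynn → UTC: 09:00–11:00, 13:00–14:45, 15:00–20:45.
Yusuf → UTC: 04:15–05:00, 06:30–06:45, 08:15–08:45, 10:15–10:30.
Ravi ∩ Brynn: 09:00–09:15, 10:15–11:00.
Ravi ∩ Brynn ∩ Yusuf: 10:15–10:30.
Total common minutes: 15.

15 minutes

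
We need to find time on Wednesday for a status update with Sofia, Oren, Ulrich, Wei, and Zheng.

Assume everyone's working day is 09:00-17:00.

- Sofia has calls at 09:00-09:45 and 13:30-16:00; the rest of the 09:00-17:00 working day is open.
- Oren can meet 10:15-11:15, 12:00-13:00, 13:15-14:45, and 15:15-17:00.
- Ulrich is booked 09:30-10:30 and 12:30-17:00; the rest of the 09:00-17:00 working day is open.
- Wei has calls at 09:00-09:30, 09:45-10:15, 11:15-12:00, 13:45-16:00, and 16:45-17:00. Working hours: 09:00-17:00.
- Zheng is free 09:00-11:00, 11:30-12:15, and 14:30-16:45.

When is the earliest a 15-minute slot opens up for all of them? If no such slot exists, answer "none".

10:30

Sofia free within 09:00–17:00: 09:45–13:30, 16:00–17:00.
Ulrich free within 09:00–17:00: 09:00–09:30, 10:30–12:30.
Wei free within 09:00–17:00: 09:30–09:45, 10:15–11:15, 12:00–13:45, 16:00–16:45.
Sofia ∩ Oren: 10:15–11:15, 12:00–13:00, 13:15–13:30, 16:00–17:00.
Sofia ∩ Oren ∩ Ulrich: 10:30–11:15, 12:00–12:30.
Sofia ∩ Oren ∩ Ulrich ∩ Wei: 10:30–11:15, 12:00–12:30.
Sofia ∩ Oren ∩ Ulrich ∩ Wei ∩ Zheng: 10:30–11:00, 12:00–12:15.
Windows ≥ 15 min: 10:30–11:00, 12:00–12:15.
Earliest such window starts at 10:30.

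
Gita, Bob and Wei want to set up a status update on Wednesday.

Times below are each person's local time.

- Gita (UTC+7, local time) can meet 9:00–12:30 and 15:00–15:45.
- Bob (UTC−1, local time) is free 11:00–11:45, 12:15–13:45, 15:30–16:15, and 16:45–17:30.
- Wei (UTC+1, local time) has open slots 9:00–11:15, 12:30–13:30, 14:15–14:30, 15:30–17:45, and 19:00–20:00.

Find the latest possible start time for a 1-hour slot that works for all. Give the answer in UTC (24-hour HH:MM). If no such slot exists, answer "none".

Gita → UTC: 02:00–05:30, 08:00–08:45.
Bob → UTC: 12:00–12:45, 13:15–14:45, 16:30–17:15, 17:45–18:30.
Wei → UTC: 08:00–10:15, 11:30–12:30, 13:15–13:30, 14:30–16:45, 18:00–19:00.
Gita ∩ Bob: (none).
Gita ∩ Bob ∩ Wei: (none).
Windows ≥ 60 min: (none).

none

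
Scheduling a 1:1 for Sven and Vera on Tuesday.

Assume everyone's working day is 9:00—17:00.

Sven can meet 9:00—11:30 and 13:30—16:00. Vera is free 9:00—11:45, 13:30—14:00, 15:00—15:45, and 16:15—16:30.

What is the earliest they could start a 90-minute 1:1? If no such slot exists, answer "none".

09:00

Sven ∩ Vera: 09:00–11:30, 13:30–14:00, 15:00–15:45.
Windows ≥ 90 min: 09:00–11:30.
Earliest such window starts at 09:00.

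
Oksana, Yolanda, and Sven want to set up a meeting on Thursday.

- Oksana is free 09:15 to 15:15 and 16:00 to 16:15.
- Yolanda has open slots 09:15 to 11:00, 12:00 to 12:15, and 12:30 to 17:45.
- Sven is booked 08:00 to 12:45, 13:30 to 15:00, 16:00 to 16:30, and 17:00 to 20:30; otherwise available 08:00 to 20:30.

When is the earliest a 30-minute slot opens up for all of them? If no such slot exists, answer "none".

Sven free within 08:00–20:30: 12:45–13:30, 15:00–16:00, 16:30–17:00.
Oksana ∩ Yolanda: 09:15–11:00, 12:00–12:15, 12:30–15:15, 16:00–16:15.
Oksana ∩ Yolanda ∩ Sven: 12:45–13:30, 15:00–15:15.
Windows ≥ 30 min: 12:45–13:30.
Earliest such window starts at 12:45.

12:45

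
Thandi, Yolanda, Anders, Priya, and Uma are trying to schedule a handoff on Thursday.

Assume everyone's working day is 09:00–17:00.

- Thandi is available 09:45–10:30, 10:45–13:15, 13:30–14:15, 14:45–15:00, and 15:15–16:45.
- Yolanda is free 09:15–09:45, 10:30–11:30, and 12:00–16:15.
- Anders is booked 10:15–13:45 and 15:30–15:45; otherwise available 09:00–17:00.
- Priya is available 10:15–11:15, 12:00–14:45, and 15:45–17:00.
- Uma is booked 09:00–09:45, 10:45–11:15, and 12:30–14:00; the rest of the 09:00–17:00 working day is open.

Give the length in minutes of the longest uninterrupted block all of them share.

30 minutes

Anders free within 09:00–17:00: 09:00–10:15, 13:45–15:30, 15:45–17:00.
Uma free within 09:00–17:00: 09:45–10:45, 11:15–12:30, 14:00–17:00.
Thandi ∩ Yolanda: 10:45–11:30, 12:00–13:15, 13:30–14:15, 14:45–15:00, 15:15–16:15.
Thandi ∩ Yolanda ∩ Anders: 13:45–14:15, 14:45–15:00, 15:15–15:30, 15:45–16:15.
Thandi ∩ Yolanda ∩ Anders ∩ Priya: 13:45–14:15, 15:45–16:15.
Thandi ∩ Yolanda ∩ Anders ∩ Priya ∩ Uma: 14:00–14:15, 15:45–16:15.
Common window lengths: 15, 30 min; longest is 30.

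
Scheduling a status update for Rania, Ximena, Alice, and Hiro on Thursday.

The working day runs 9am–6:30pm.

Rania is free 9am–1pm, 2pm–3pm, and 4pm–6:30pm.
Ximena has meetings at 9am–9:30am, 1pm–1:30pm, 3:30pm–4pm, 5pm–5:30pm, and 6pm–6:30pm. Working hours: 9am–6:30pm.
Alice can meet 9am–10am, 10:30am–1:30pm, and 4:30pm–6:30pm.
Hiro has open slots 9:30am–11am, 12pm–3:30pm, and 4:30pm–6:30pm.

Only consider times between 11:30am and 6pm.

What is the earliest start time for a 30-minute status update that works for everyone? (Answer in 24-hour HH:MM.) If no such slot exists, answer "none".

Ximena free within 09:00–18:30: 09:30–13:00, 13:30–15:30, 16:00–17:00, 17:30–18:00.
Rania ∩ Ximena: 09:30–13:00, 14:00–15:00, 16:00–17:00, 17:30–18:00.
Rania ∩ Ximena ∩ Alice: 09:30–10:00, 10:30–13:00, 16:30–17:00, 17:30–18:00.
Rania ∩ Ximena ∩ Alice ∩ Hiro: 09:30–10:00, 10:30–11:00, 12:00–13:00, 16:30–17:00, 17:30–18:00.
Restricted to 11:30–18:00: 12:00–13:00, 16:30–17:00, 17:30–18:00.
Windows ≥ 30 min: 12:00–13:00, 16:30–17:00, 17:30–18:00.
Earliest such window starts at 12:00.

12:00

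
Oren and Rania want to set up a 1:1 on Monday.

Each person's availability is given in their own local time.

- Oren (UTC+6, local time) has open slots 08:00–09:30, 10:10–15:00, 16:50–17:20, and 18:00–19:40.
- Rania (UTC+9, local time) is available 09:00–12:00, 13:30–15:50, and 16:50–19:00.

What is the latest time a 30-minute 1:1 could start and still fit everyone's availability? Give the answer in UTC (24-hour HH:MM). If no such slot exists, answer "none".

Oren → UTC: 02:00–03:30, 04:10–09:00, 10:50–11:20, 12:00–13:40.
Rania → UTC: 00:00–03:00, 04:30–06:50, 07:50–10:00.
Oren ∩ Rania: 02:00–03:00, 04:30–06:50, 07:50–09:00.
Windows ≥ 30 min: 02:00–03:00, 04:30–06:50, 07:50–09:00.
Latest start in the last window 07:50–09:00 is 09:00 − 30 min = 08:30.

08:30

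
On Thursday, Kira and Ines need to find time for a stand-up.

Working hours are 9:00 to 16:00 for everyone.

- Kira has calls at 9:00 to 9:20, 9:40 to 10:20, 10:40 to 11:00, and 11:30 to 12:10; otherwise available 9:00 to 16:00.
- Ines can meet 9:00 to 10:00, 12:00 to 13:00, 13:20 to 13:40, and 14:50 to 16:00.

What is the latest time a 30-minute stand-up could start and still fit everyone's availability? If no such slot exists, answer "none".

15:30

Kira free within 09:00–16:00: 09:20–09:40, 10:20–10:40, 11:00–11:30, 12:10–16:00.
Kira ∩ Ines: 09:20–09:40, 12:10–13:00, 13:20–13:40, 14:50–16:00.
Windows ≥ 30 min: 12:10–13:00, 14:50–16:00.
Latest start in the last window 14:50–16:00 is 16:00 − 30 min = 15:30.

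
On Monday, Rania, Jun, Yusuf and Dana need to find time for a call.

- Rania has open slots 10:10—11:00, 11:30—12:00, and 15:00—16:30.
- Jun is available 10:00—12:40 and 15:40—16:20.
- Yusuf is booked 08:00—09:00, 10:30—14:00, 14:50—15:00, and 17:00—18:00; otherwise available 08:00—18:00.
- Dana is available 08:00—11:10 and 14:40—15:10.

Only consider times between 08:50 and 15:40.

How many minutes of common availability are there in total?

20 minutes

Yusuf free within 08:00–18:00: 09:00–10:30, 14:00–14:50, 15:00–17:00.
Rania ∩ Jun: 10:10–11:00, 11:30–12:00, 15:40–16:20.
Rania ∩ Jun ∩ Yusuf: 10:10–10:30, 15:40–16:20.
Rania ∩ Jun ∩ Yusuf ∩ Dana: 10:10–10:30.
Restricted to 08:50–15:40: 10:10–10:30.
Total common minutes: 20.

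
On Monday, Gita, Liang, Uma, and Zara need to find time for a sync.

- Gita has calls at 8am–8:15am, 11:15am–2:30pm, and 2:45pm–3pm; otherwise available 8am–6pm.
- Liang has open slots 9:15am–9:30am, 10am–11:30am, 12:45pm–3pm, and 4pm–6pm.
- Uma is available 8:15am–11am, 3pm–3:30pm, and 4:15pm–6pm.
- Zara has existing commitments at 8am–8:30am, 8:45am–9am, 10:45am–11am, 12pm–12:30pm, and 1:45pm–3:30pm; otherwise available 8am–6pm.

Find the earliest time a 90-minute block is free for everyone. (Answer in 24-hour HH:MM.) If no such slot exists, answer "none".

Gita free within 08:00–18:00: 08:15–11:15, 14:30–14:45, 15:00–18:00.
Zara free within 08:00–18:00: 08:30–08:45, 09:00–10:45, 11:00–12:00, 12:30–13:45, 15:30–18:00.
Gita ∩ Liang: 09:15–09:30, 10:00–11:15, 14:30–14:45, 16:00–18:00.
Gita ∩ Liang ∩ Uma: 09:15–09:30, 10:00–11:00, 16:15–18:00.
Gita ∩ Liang ∩ Uma ∩ Zara: 09:15–09:30, 10:00–10:45, 16:15–18:00.
Windows ≥ 90 min: 16:15–18:00.
Earliest such window starts at 16:15.

16:15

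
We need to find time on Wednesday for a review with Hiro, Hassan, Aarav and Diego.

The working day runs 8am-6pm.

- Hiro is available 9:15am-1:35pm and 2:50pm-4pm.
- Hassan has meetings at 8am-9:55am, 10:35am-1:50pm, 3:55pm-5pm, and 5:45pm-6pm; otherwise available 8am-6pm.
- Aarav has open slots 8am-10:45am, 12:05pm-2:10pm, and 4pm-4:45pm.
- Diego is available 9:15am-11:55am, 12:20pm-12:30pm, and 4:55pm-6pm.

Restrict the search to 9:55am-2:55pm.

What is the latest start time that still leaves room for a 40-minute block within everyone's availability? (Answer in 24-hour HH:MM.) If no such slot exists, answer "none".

Hassan free within 08:00–18:00: 09:55–10:35, 13:50–15:55, 17:00–17:45.
Hiro ∩ Hassan: 09:55–10:35, 14:50–15:55.
Hiro ∩ Hassan ∩ Aarav: 09:55–10:35.
Hiro ∩ Hassan ∩ Aarav ∩ Diego: 09:55–10:35.
Restricted to 09:55–14:55: 09:55–10:35.
Windows ≥ 40 min: 09:55–10:35.
Latest start in the last window 09:55–10:35 is 10:35 − 40 min = 09:55.

09:55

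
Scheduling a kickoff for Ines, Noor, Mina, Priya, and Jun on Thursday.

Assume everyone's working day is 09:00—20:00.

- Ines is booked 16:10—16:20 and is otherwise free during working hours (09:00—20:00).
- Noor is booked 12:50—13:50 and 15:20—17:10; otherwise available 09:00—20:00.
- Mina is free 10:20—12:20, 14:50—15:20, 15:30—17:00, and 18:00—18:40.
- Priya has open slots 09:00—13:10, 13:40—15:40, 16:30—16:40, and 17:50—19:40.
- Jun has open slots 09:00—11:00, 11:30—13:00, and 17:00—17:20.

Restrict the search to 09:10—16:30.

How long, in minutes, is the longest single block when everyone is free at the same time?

Ines free within 09:00–20:00: 09:00–16:10, 16:20–20:00.
Noor free within 09:00–20:00: 09:00–12:50, 13:50–15:20, 17:10–20:00.
Ines ∩ Noor: 09:00–12:50, 13:50–15:20, 17:10–20:00.
Ines ∩ Noor ∩ Mina: 10:20–12:20, 14:50–15:20, 18:00–18:40.
Ines ∩ Noor ∩ Mina ∩ Priya: 10:20–12:20, 14:50–15:20, 18:00–18:40.
Ines ∩ Noor ∩ Mina ∩ Priya ∩ Jun: 10:20–11:00, 11:30–12:20.
Restricted to 09:10–16:30: 10:20–11:00, 11:30–12:20.
Common window lengths: 40, 50 min; longest is 50.

50 minutes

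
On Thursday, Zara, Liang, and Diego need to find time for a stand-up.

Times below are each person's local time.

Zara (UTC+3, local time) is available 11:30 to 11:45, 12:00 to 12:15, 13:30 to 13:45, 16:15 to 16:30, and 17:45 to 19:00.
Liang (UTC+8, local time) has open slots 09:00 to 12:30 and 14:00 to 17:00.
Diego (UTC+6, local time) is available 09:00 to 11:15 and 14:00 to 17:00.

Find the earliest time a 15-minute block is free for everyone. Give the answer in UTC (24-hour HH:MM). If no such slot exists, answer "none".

Zara → UTC: 08:30–08:45, 09:00–09:15, 10:30–10:45, 13:15–13:30, 14:45–16:00.
Liang → UTC: 01:00–04:30, 06:00–09:00.
Diego → UTC: 03:00–05:15, 08:00–11:00.
Zara ∩ Liang: 08:30–08:45.
Zara ∩ Liang ∩ Diego: 08:30–08:45.
Windows ≥ 15 min: 08:30–08:45.
Earliest such window starts at 08:30.

08:30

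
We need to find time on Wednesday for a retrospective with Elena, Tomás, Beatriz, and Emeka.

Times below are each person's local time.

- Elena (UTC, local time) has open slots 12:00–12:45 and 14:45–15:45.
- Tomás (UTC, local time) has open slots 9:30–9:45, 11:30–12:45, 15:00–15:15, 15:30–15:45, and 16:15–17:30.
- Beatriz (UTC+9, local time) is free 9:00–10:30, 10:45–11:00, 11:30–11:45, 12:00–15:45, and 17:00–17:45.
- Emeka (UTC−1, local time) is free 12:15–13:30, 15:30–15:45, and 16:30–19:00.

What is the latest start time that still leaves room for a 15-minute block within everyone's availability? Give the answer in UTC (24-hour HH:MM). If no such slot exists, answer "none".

none

Elena → UTC: 12:00–12:45, 14:45–15:45.
Tomás → UTC: 09:30–09:45, 11:30–12:45, 15:00–15:15, 15:30–15:45, 16:15–17:30.
Beatriz → UTC: 00:00–01:30, 01:45–02:00, 02:30–02:45, 03:00–06:45, 08:00–08:45.
Emeka → UTC: 13:15–14:30, 16:30–16:45, 17:30–20:00.
Elena ∩ Tomás: 12:00–12:45, 15:00–15:15, 15:30–15:45.
Elena ∩ Tomás ∩ Beatriz: (none).
Elena ∩ Tomás ∩ Beatriz ∩ Emeka: (none).
Windows ≥ 15 min: (none).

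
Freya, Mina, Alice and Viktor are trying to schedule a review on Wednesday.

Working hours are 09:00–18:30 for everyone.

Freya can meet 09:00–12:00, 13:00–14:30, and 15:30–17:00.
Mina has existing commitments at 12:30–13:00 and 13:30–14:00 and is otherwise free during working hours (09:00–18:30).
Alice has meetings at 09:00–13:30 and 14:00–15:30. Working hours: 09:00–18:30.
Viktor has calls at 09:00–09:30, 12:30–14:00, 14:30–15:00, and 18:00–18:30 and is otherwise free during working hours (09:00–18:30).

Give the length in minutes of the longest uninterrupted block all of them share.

Mina free within 09:00–18:30: 09:00–12:30, 13:00–13:30, 14:00–18:30.
Alice free within 09:00–18:30: 13:30–14:00, 15:30–18:30.
Viktor free within 09:00–18:30: 09:30–12:30, 14:00–14:30, 15:00–18:00.
Freya ∩ Mina: 09:00–12:00, 13:00–13:30, 14:00–14:30, 15:30–17:00.
Freya ∩ Mina ∩ Alice: 15:30–17:00.
Freya ∩ Mina ∩ Alice ∩ Viktor: 15:30–17:00.
Single common window of 90 minutes.

90 minutes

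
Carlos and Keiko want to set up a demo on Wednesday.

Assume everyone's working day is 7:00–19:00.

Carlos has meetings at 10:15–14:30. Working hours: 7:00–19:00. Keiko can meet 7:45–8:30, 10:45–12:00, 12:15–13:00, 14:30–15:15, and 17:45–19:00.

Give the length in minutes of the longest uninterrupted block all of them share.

Carlos free within 07:00–19:00: 07:00–10:15, 14:30–19:00.
Carlos ∩ Keiko: 07:45–08:30, 14:30–15:15, 17:45–19:00.
Common window lengths: 45, 45, 75 min; longest is 75.

75 minutes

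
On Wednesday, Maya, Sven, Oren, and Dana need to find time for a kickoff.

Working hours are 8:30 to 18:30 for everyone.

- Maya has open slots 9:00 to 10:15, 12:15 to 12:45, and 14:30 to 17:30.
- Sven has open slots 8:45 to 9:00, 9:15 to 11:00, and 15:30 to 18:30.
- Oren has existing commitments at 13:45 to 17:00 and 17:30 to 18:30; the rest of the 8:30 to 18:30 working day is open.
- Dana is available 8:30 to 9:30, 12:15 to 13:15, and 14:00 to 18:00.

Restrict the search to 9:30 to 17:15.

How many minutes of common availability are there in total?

15 minutes

Oren free within 08:30–18:30: 08:30–13:45, 17:00–17:30.
Maya ∩ Sven: 09:15–10:15, 15:30–17:30.
Maya ∩ Sven ∩ Oren: 09:15–10:15, 17:00–17:30.
Maya ∩ Sven ∩ Oren ∩ Dana: 09:15–09:30, 17:00–17:30.
Restricted to 09:30–17:15: 17:00–17:15.
Total common minutes: 15.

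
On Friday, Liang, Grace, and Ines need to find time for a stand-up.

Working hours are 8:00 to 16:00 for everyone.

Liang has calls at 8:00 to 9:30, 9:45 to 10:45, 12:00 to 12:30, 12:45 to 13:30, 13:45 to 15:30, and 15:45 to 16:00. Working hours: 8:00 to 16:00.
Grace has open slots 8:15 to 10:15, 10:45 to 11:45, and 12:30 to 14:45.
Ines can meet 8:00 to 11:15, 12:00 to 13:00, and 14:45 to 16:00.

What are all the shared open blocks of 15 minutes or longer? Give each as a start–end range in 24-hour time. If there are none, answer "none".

Liang free within 08:00–16:00: 09:30–09:45, 10:45–12:00, 12:30–12:45, 13:30–13:45, 15:30–15:45.
Liang ∩ Grace: 09:30–09:45, 10:45–11:45, 12:30–12:45, 13:30–13:45.
Liang ∩ Grace ∩ Ines: 09:30–09:45, 10:45–11:15, 12:30–12:45.
Windows ≥ 15 min: 09:30–09:45, 10:45–11:15, 12:30–12:45.

09:30–09:45, 10:45–11:15, 12:30–12:45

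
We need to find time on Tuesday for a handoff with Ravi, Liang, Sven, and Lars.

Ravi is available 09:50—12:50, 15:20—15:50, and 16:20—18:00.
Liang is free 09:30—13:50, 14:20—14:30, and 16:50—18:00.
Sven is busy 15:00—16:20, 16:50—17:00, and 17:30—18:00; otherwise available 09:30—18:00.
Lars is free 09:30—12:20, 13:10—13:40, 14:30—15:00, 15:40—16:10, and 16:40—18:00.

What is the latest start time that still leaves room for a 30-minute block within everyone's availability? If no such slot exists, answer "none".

Sven free within 09:30–18:00: 09:30–15:00, 16:20–16:50, 17:00–17:30.
Ravi ∩ Liang: 09:50–12:50, 16:50–18:00.
Ravi ∩ Liang ∩ Sven: 09:50–12:50, 17:00–17:30.
Ravi ∩ Liang ∩ Sven ∩ Lars: 09:50–12:20, 17:00–17:30.
Windows ≥ 30 min: 09:50–12:20, 17:00–17:30.
Latest start in the last window 17:00–17:30 is 17:30 − 30 min = 17:00.

17:00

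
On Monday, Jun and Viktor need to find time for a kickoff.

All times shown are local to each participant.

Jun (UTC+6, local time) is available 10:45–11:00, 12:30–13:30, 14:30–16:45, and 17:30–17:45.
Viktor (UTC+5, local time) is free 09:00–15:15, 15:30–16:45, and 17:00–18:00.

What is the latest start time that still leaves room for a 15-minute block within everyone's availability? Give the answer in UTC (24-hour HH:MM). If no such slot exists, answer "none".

Jun → UTC: 04:45–05:00, 06:30–07:30, 08:30–10:45, 11:30–11:45.
Viktor → UTC: 04:00–10:15, 10:30–11:45, 12:00–13:00.
Jun ∩ Viktor: 04:45–05:00, 06:30–07:30, 08:30–10:15, 10:30–10:45, 11:30–11:45.
Windows ≥ 15 min: 04:45–05:00, 06:30–07:30, 08:30–10:15, 10:30–10:45, 11:30–11:45.
Latest start in the last window 11:30–11:45 is 11:45 − 15 min = 11:30.

11:30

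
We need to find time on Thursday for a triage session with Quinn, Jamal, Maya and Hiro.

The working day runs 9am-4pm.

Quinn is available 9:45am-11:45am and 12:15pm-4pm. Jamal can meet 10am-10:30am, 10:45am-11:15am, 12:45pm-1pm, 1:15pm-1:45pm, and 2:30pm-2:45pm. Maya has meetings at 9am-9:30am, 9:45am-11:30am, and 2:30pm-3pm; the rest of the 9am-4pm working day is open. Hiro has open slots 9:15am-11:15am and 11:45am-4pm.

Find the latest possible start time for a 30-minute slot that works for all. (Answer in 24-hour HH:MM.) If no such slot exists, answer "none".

Maya free within 09:00–16:00: 09:30–09:45, 11:30–14:30, 15:00–16:00.
Quinn ∩ Jamal: 10:00–10:30, 10:45–11:15, 12:45–13:00, 13:15–13:45, 14:30–14:45.
Quinn ∩ Jamal ∩ Maya: 12:45–13:00, 13:15–13:45.
Quinn ∩ Jamal ∩ Maya ∩ Hiro: 12:45–13:00, 13:15–13:45.
Windows ≥ 30 min: 13:15–13:45.
Latest start in the last window 13:15–13:45 is 13:45 − 30 min = 13:15.

13:15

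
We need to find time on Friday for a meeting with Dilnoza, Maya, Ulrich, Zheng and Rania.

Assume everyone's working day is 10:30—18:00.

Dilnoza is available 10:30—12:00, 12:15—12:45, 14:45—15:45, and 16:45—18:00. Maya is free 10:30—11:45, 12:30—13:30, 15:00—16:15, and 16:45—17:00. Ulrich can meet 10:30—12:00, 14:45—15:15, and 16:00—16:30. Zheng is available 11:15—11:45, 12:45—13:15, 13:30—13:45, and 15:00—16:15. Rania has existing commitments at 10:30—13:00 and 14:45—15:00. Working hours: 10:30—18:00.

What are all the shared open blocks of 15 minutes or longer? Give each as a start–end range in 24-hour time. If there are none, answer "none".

Rania free within 10:30–18:00: 13:00–14:45, 15:00–18:00.
Dilnoza ∩ Maya: 10:30–11:45, 12:30–12:45, 15:00–15:45, 16:45–17:00.
Dilnoza ∩ Maya ∩ Ulrich: 10:30–11:45, 15:00–15:15.
Dilnoza ∩ Maya ∩ Ulrich ∩ Zheng: 11:15–11:45, 15:00–15:15.
Dilnoza ∩ Maya ∩ Ulrich ∩ Zheng ∩ Rania: 15:00–15:15.
Windows ≥ 15 min: 15:00–15:15.

15:00–15:15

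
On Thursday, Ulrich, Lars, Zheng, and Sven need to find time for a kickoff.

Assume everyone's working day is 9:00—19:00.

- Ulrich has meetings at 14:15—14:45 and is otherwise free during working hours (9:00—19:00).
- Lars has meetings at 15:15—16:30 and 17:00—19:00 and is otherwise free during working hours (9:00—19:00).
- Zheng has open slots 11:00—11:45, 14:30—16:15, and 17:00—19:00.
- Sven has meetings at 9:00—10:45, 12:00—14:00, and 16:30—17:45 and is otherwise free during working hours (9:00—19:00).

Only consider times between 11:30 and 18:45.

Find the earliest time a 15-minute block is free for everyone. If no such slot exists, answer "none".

11:30

Ulrich free within 09:00–19:00: 09:00–14:15, 14:45–19:00.
Lars free within 09:00–19:00: 09:00–15:15, 16:30–17:00.
Sven free within 09:00–19:00: 10:45–12:00, 14:00–16:30, 17:45–19:00.
Ulrich ∩ Lars: 09:00–14:15, 14:45–15:15, 16:30–17:00.
Ulrich ∩ Lars ∩ Zheng: 11:00–11:45, 14:45–15:15.
Ulrich ∩ Lars ∩ Zheng ∩ Sven: 11:00–11:45, 14:45–15:15.
Restricted to 11:30–18:45: 11:30–11:45, 14:45–15:15.
Windows ≥ 15 min: 11:30–11:45, 14:45–15:15.
Earliest such window starts at 11:30.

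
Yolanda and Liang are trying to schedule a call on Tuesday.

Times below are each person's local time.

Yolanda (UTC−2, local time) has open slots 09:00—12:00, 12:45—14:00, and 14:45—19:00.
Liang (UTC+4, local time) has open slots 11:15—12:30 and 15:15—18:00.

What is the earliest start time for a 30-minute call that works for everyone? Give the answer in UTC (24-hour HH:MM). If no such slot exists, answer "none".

11:15

Yolanda → UTC: 11:00–14:00, 14:45–16:00, 16:45–21:00.
Liang → UTC: 07:15–08:30, 11:15–14:00.
Yolanda ∩ Liang: 11:15–14:00.
Windows ≥ 30 min: 11:15–14:00.
Earliest such window starts at 11:15.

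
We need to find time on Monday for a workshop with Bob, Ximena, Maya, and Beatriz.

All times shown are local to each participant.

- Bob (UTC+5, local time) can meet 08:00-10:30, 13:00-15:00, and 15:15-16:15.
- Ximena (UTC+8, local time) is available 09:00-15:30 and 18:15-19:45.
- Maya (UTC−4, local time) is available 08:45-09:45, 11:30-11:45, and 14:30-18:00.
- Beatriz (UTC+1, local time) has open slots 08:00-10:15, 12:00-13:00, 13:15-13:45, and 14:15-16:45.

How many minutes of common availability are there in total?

0 minutes

Bob → UTC: 03:00–05:30, 08:00–10:00, 10:15–11:15.
Ximena → UTC: 01:00–07:30, 10:15–11:45.
Maya → UTC: 12:45–13:45, 15:30–15:45, 18:30–22:00.
Beatriz → UTC: 07:00–09:15, 11:00–12:00, 12:15–12:45, 13:15–15:45.
Bob ∩ Ximena: 03:00–05:30, 10:15–11:15.
Bob ∩ Ximena ∩ Maya: (none).
Bob ∩ Ximena ∩ Maya ∩ Beatriz: (none).
Total common minutes: 0.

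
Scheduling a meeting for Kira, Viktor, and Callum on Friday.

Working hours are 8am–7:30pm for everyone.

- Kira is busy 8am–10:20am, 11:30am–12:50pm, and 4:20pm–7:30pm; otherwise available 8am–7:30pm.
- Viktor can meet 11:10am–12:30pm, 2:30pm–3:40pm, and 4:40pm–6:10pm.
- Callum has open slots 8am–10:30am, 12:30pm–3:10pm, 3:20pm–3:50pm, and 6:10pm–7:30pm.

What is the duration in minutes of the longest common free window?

Kira free within 08:00–19:30: 10:20–11:30, 12:50–16:20.
Kira ∩ Viktor: 11:10–11:30, 14:30–15:40.
Kira ∩ Viktor ∩ Callum: 14:30–15:10, 15:20–15:40.
Common window lengths: 40, 20 min; longest is 40.

40 minutes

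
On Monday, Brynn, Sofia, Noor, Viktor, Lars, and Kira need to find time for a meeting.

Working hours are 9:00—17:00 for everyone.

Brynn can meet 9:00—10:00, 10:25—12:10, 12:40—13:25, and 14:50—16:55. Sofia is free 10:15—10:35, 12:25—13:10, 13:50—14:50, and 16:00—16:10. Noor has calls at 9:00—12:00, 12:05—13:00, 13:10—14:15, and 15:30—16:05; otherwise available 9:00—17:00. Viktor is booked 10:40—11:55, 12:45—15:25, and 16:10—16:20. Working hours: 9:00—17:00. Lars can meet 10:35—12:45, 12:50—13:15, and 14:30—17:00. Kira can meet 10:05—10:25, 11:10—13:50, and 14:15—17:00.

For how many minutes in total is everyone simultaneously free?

Noor free within 09:00–17:00: 12:00–12:05, 13:00–13:10, 14:15–15:30, 16:05–17:00.
Viktor free within 09:00–17:00: 09:00–10:40, 11:55–12:45, 15:25–16:10, 16:20–17:00.
Brynn ∩ Sofia: 10:25–10:35, 12:40–13:10, 16:00–16:10.
Brynn ∩ Sofia ∩ Noor: 13:00–13:10, 16:05–16:10.
Brynn ∩ Sofia ∩ Noor ∩ Viktor: 16:05–16:10.
Brynn ∩ Sofia ∩ Noor ∩ Viktor ∩ Lars: 16:05–16:10.
Brynn ∩ Sofia ∩ Noor ∩ Viktor ∩ Lars ∩ Kira: 16:05–16:10.
Total common minutes: 5.

5 minutes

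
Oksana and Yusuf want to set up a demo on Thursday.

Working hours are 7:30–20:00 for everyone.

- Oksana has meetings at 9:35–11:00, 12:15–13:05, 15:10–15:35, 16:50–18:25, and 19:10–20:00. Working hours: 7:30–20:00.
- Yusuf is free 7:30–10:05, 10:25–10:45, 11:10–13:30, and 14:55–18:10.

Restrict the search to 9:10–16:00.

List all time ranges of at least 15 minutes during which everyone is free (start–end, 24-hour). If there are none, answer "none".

Oksana free within 07:30–20:00: 07:30–09:35, 11:00–12:15, 13:05–15:10, 15:35–16:50, 18:25–19:10.
Oksana ∩ Yusuf: 07:30–09:35, 11:10–12:15, 13:05–13:30, 14:55–15:10, 15:35–16:50.
Restricted to 09:10–16:00: 09:10–09:35, 11:10–12:15, 13:05–13:30, 14:55–15:10, 15:35–16:00.
Windows ≥ 15 min: 09:10–09:35, 11:10–12:15, 13:05–13:30, 14:55–15:10, 15:35–16:00.

09:10–09:35, 11:10–12:15, 13:05–13:30, 14:55–15:10, 15:35–16:00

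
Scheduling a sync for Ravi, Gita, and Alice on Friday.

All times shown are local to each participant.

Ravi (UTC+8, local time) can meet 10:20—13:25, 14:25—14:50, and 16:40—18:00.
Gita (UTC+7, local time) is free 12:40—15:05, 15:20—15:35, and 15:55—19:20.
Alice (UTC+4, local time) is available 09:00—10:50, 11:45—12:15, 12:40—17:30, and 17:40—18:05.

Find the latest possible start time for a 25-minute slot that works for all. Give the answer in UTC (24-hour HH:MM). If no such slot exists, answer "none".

09:35

Ravi → UTC: 02:20–05:25, 06:25–06:50, 08:40–10:00.
Gita → UTC: 05:40–08:05, 08:20–08:35, 08:55–12:20.
Alice → UTC: 05:00–06:50, 07:45–08:15, 08:40–13:30, 13:40–14:05.
Ravi ∩ Gita: 06:25–06:50, 08:55–10:00.
Ravi ∩ Gita ∩ Alice: 06:25–06:50, 08:55–10:00.
Windows ≥ 25 min: 06:25–06:50, 08:55–10:00.
Latest start in the last window 08:55–10:00 is 10:00 − 25 min = 09:35.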